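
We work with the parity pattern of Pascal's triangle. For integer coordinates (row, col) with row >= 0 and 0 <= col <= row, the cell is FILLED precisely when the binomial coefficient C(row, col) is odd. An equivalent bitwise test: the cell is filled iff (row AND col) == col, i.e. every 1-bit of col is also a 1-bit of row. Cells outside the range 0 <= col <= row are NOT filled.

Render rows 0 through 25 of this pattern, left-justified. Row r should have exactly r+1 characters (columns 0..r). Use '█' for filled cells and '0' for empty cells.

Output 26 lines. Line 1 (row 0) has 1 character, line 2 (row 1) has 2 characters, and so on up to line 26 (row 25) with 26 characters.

r0=0: █
r1=1: ██
r2=10: █0█
r3=11: ████
r4=100: █000█
r5=101: ██00██
r6=110: █0█0█0█
r7=111: ████████
r8=1000: █0000000█
r9=1001: ██000000██
r10=1010: █0█00000█0█
r11=1011: ████0000████
r12=1100: █000█000█000█
r13=1101: ██00██00██00██
r14=1110: █0█0█0█0█0█0█0█
r15=1111: ████████████████
r16=10000: █000000000000000█
r17=10001: ██00000000000000██
r18=10010: █0█0000000000000█0█
r19=10011: ████000000000000████
r20=10100: █000█00000000000█000█
r21=10101: ██00██0000000000██00██
r22=10110: █0█0█0█000000000█0█0█0█
r23=10111: ████████00000000████████
r24=11000: █0000000█0000000█0000000█
r25=11001: ██000000██000000██000000██

Answer: █
██
█0█
████
█000█
██00██
█0█0█0█
████████
█0000000█
██000000██
█0█00000█0█
████0000████
█000█000█000█
██00██00██00██
█0█0█0█0█0█0█0█
████████████████
█000000000000000█
██00000000000000██
█0█0000000000000█0█
████000000000000████
█000█00000000000█000█
██00██0000000000██00██
█0█0█0█000000000█0█0█0█
████████00000000████████
█0000000█0000000█0000000█
██000000██000000██000000██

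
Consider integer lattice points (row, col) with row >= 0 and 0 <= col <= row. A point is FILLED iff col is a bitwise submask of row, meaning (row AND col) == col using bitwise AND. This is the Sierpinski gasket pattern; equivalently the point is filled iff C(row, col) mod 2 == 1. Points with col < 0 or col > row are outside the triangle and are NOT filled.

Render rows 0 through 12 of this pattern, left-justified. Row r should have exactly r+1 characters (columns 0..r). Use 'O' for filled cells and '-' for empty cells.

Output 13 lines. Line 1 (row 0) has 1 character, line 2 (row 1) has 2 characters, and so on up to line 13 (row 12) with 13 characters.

r0=0: O
r1=1: OO
r2=10: O-O
r3=11: OOOO
r4=100: O---O
r5=101: OO--OO
r6=110: O-O-O-O
r7=111: OOOOOOOO
r8=1000: O-------O
r9=1001: OO------OO
r10=1010: O-O-----O-O
r11=1011: OOOO----OOOO
r12=1100: O---O---O---O

Answer: O
OO
O-O
OOOO
O---O
OO--OO
O-O-O-O
OOOOOOOO
O-------O
OO------OO
O-O-----O-O
OOOO----OOOO
O---O---O---O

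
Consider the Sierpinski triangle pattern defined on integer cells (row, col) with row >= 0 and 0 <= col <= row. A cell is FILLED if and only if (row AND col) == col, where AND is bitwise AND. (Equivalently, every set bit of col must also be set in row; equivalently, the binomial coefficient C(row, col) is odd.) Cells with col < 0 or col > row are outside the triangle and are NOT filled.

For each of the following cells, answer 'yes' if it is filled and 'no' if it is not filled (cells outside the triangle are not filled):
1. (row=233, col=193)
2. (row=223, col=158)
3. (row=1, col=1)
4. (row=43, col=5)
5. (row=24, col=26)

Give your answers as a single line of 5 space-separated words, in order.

Answer: yes yes yes no no

Derivation:
(233,193): row=0b11101001, col=0b11000001, row AND col = 0b11000001 = 193; 193 == 193 -> filled
(223,158): row=0b11011111, col=0b10011110, row AND col = 0b10011110 = 158; 158 == 158 -> filled
(1,1): row=0b1, col=0b1, row AND col = 0b1 = 1; 1 == 1 -> filled
(43,5): row=0b101011, col=0b101, row AND col = 0b1 = 1; 1 != 5 -> empty
(24,26): col outside [0, 24] -> not filled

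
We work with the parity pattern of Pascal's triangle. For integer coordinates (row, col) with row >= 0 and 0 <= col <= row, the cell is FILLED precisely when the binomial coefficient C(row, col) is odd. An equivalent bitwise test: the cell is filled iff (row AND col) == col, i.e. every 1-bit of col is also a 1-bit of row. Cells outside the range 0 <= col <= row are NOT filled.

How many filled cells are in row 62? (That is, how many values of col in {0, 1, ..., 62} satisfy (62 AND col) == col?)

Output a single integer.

Answer: 32

Derivation:
62 in binary = 111110
popcount(62) = number of 1-bits in 111110 = 5
A col c satisfies (62 AND c) == c iff every set bit of c is also set in 62; each of the 5 set bits of 62 can independently be on or off in c.
count = 2^5 = 32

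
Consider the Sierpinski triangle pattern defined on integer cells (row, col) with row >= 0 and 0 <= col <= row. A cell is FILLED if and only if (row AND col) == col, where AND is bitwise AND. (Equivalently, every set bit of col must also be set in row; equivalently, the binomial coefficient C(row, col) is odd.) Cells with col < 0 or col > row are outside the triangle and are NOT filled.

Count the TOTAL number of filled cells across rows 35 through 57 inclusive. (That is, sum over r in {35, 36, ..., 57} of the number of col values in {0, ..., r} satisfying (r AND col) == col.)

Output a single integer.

r35=100011 pc3: +8 =8
r36=100100 pc2: +4 =12
r37=100101 pc3: +8 =20
r38=100110 pc3: +8 =28
r39=100111 pc4: +16 =44
r40=101000 pc2: +4 =48
r41=101001 pc3: +8 =56
r42=101010 pc3: +8 =64
r43=101011 pc4: +16 =80
r44=101100 pc3: +8 =88
r45=101101 pc4: +16 =104
r46=101110 pc4: +16 =120
r47=101111 pc5: +32 =152
r48=110000 pc2: +4 =156
r49=110001 pc3: +8 =164
r50=110010 pc3: +8 =172
r51=110011 pc4: +16 =188
r52=110100 pc3: +8 =196
r53=110101 pc4: +16 =212
r54=110110 pc4: +16 =228
r55=110111 pc5: +32 =260
r56=111000 pc3: +8 =268
r57=111001 pc4: +16 =284

Answer: 284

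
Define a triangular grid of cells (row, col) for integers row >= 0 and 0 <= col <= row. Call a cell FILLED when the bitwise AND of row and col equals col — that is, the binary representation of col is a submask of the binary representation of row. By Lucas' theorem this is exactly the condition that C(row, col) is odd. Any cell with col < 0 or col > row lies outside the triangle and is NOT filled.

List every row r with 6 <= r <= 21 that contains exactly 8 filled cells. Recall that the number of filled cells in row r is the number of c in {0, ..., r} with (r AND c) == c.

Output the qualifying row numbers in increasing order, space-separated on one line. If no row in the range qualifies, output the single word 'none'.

Row r has 2^popcount(r) filled cells, so we need popcount(r) = log2(8) = 3.
Scan r = 6..21 and keep those with exactly 3 one-bits:
r=6=110 popcount=2 -> skip
r=7=111 popcount=3 -> KEEP
r=8=1000 popcount=1 -> skip
r=9=1001 popcount=2 -> skip
r=10=1010 popcount=2 -> skip
r=11=1011 popcount=3 -> KEEP
r=12=1100 popcount=2 -> skip
r=13=1101 popcount=3 -> KEEP
r=14=1110 popcount=3 -> KEEP
r=15=1111 popcount=4 -> skip
r=16=10000 popcount=1 -> skip
r=17=10001 popcount=2 -> skip
r=18=10010 popcount=2 -> skip
r=19=10011 popcount=3 -> KEEP
r=20=10100 popcount=2 -> skip
r=21=10101 popcount=3 -> KEEP
Kept rows: 7 11 13 14 19 21

Answer: 7 11 13 14 19 21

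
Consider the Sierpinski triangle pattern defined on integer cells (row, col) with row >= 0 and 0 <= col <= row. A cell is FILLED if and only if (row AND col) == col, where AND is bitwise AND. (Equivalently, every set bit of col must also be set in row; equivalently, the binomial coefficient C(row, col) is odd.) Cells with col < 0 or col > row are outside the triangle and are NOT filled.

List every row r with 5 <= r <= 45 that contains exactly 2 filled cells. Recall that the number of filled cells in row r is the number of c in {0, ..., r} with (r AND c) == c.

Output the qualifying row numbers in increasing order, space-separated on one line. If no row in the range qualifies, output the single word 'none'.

Answer: 8 16 32

Derivation:
Row r has 2^popcount(r) filled cells, so we need popcount(r) = log2(2) = 1.
Scan r = 5..45 and keep those with exactly 1 one-bits:
r=5=101 popcount=2 -> skip
r=6=110 popcount=2 -> skip
r=7=111 popcount=3 -> skip
r=8=1000 popcount=1 -> KEEP
r=9=1001 popcount=2 -> skip
r=10=1010 popcount=2 -> skip
r=11=1011 popcount=3 -> skip
r=12=1100 popcount=2 -> skip
r=13=1101 popcount=3 -> skip
r=14=1110 popcount=3 -> skip
r=15=1111 popcount=4 -> skip
r=16=10000 popcount=1 -> KEEP
r=17=10001 popcount=2 -> skip
r=18=10010 popcount=2 -> skip
r=19=10011 popcount=3 -> skip
r=20=10100 popcount=2 -> skip
r=21=10101 popcount=3 -> skip
r=22=10110 popcount=3 -> skip
r=23=10111 popcount=4 -> skip
r=24=11000 popcount=2 -> skip
r=25=11001 popcount=3 -> skip
r=26=11010 popcount=3 -> skip
r=27=11011 popcount=4 -> skip
r=28=11100 popcount=3 -> skip
r=29=11101 popcount=4 -> skip
r=30=11110 popcount=4 -> skip
r=31=11111 popcount=5 -> skip
r=32=100000 popcount=1 -> KEEP
r=33=100001 popcount=2 -> skip
r=34=100010 popcount=2 -> skip
r=35=100011 popcount=3 -> skip
r=36=100100 popcount=2 -> skip
r=37=100101 popcount=3 -> skip
r=38=100110 popcount=3 -> skip
r=39=100111 popcount=4 -> skip
r=40=101000 popcount=2 -> skip
r=41=101001 popcount=3 -> skip
r=42=101010 popcount=3 -> skip
r=43=101011 popcount=4 -> skip
r=44=101100 popcount=3 -> skip
r=45=101101 popcount=4 -> skip
Kept rows: 8 16 32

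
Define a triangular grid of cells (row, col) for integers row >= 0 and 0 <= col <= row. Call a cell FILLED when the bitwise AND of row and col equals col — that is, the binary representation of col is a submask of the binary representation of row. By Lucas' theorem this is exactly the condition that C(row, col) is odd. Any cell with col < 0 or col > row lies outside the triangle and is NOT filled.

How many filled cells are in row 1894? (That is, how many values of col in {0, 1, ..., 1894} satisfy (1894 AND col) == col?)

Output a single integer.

Answer: 128

Derivation:
1894 in binary = 11101100110
popcount(1894) = number of 1-bits in 11101100110 = 7
A col c satisfies (1894 AND c) == c iff every set bit of c is also set in 1894; each of the 7 set bits of 1894 can independently be on or off in c.
count = 2^7 = 128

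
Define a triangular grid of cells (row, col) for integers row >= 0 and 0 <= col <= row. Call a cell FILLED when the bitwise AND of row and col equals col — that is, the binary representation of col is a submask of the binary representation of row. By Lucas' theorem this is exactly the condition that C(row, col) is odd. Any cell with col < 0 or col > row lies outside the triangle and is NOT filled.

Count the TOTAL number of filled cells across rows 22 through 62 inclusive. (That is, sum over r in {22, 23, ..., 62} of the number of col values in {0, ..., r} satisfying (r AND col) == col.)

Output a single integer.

Answer: 554

Derivation:
r22=10110 pc3: +8 =8
r23=10111 pc4: +16 =24
r24=11000 pc2: +4 =28
r25=11001 pc3: +8 =36
r26=11010 pc3: +8 =44
r27=11011 pc4: +16 =60
r28=11100 pc3: +8 =68
r29=11101 pc4: +16 =84
r30=11110 pc4: +16 =100
r31=11111 pc5: +32 =132
r32=100000 pc1: +2 =134
r33=100001 pc2: +4 =138
r34=100010 pc2: +4 =142
r35=100011 pc3: +8 =150
r36=100100 pc2: +4 =154
r37=100101 pc3: +8 =162
r38=100110 pc3: +8 =170
r39=100111 pc4: +16 =186
r40=101000 pc2: +4 =190
r41=101001 pc3: +8 =198
r42=101010 pc3: +8 =206
r43=101011 pc4: +16 =222
r44=101100 pc3: +8 =230
r45=101101 pc4: +16 =246
r46=101110 pc4: +16 =262
r47=101111 pc5: +32 =294
r48=110000 pc2: +4 =298
r49=110001 pc3: +8 =306
r50=110010 pc3: +8 =314
r51=110011 pc4: +16 =330
r52=110100 pc3: +8 =338
r53=110101 pc4: +16 =354
r54=110110 pc4: +16 =370
r55=110111 pc5: +32 =402
r56=111000 pc3: +8 =410
r57=111001 pc4: +16 =426
r58=111010 pc4: +16 =442
r59=111011 pc5: +32 =474
r60=111100 pc4: +16 =490
r61=111101 pc5: +32 =522
r62=111110 pc5: +32 =554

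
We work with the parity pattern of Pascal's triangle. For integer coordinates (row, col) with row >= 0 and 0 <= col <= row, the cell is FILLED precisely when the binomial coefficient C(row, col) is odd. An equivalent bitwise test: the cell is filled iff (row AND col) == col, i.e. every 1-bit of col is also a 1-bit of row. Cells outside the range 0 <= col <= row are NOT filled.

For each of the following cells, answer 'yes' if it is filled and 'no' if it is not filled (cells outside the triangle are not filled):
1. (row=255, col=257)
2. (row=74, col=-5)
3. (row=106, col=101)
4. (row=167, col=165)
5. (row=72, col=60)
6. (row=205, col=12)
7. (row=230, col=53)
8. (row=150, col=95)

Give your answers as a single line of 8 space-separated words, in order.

(255,257): col outside [0, 255] -> not filled
(74,-5): col outside [0, 74] -> not filled
(106,101): row=0b1101010, col=0b1100101, row AND col = 0b1100000 = 96; 96 != 101 -> empty
(167,165): row=0b10100111, col=0b10100101, row AND col = 0b10100101 = 165; 165 == 165 -> filled
(72,60): row=0b1001000, col=0b111100, row AND col = 0b1000 = 8; 8 != 60 -> empty
(205,12): row=0b11001101, col=0b1100, row AND col = 0b1100 = 12; 12 == 12 -> filled
(230,53): row=0b11100110, col=0b110101, row AND col = 0b100100 = 36; 36 != 53 -> empty
(150,95): row=0b10010110, col=0b1011111, row AND col = 0b10110 = 22; 22 != 95 -> empty

Answer: no no no yes no yes no no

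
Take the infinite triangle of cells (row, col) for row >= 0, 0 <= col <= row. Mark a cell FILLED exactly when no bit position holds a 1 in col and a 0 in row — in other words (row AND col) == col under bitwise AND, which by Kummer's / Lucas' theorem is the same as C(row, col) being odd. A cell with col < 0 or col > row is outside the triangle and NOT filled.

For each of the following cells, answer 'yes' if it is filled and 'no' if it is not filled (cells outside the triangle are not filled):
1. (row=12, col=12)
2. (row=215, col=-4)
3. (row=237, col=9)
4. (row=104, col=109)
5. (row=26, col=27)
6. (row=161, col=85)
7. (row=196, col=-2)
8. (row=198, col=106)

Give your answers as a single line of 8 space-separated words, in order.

(12,12): row=0b1100, col=0b1100, row AND col = 0b1100 = 12; 12 == 12 -> filled
(215,-4): col outside [0, 215] -> not filled
(237,9): row=0b11101101, col=0b1001, row AND col = 0b1001 = 9; 9 == 9 -> filled
(104,109): col outside [0, 104] -> not filled
(26,27): col outside [0, 26] -> not filled
(161,85): row=0b10100001, col=0b1010101, row AND col = 0b1 = 1; 1 != 85 -> empty
(196,-2): col outside [0, 196] -> not filled
(198,106): row=0b11000110, col=0b1101010, row AND col = 0b1000010 = 66; 66 != 106 -> empty

Answer: yes no yes no no no no no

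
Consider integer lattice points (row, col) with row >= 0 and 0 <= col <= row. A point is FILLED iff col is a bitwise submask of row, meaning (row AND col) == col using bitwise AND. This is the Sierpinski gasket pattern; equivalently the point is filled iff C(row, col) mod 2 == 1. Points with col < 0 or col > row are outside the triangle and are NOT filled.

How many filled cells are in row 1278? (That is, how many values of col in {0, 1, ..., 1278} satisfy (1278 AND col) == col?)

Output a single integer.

1278 in binary = 10011111110
popcount(1278) = number of 1-bits in 10011111110 = 8
A col c satisfies (1278 AND c) == c iff every set bit of c is also set in 1278; each of the 8 set bits of 1278 can independently be on or off in c.
count = 2^8 = 256

Answer: 256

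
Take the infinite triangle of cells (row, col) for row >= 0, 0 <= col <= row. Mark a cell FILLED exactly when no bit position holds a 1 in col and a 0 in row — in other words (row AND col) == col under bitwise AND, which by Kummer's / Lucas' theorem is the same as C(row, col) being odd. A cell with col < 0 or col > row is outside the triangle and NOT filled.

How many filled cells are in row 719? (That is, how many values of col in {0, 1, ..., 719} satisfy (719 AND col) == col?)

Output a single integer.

Answer: 128

Derivation:
719 in binary = 1011001111
popcount(719) = number of 1-bits in 1011001111 = 7
A col c satisfies (719 AND c) == c iff every set bit of c is also set in 719; each of the 7 set bits of 719 can independently be on or off in c.
count = 2^7 = 128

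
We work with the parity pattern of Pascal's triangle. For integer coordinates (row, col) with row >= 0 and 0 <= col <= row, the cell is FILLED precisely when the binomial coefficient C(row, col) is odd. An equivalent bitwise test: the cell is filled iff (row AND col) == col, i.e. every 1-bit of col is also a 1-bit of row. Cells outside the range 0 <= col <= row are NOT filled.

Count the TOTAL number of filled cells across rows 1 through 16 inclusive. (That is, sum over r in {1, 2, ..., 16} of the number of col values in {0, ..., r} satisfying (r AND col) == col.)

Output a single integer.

Answer: 82

Derivation:
r1=1 pc1: +2 =2
r2=10 pc1: +2 =4
r3=11 pc2: +4 =8
r4=100 pc1: +2 =10
r5=101 pc2: +4 =14
r6=110 pc2: +4 =18
r7=111 pc3: +8 =26
r8=1000 pc1: +2 =28
r9=1001 pc2: +4 =32
r10=1010 pc2: +4 =36
r11=1011 pc3: +8 =44
r12=1100 pc2: +4 =48
r13=1101 pc3: +8 =56
r14=1110 pc3: +8 =64
r15=1111 pc4: +16 =80
r16=10000 pc1: +2 =82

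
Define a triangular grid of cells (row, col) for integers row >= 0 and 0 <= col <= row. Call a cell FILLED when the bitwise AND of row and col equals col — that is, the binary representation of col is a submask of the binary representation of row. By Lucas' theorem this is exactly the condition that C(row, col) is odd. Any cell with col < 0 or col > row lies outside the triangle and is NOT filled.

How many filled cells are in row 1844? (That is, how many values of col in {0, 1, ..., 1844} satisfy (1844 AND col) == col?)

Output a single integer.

Answer: 64

Derivation:
1844 in binary = 11100110100
popcount(1844) = number of 1-bits in 11100110100 = 6
A col c satisfies (1844 AND c) == c iff every set bit of c is also set in 1844; each of the 6 set bits of 1844 can independently be on or off in c.
count = 2^6 = 64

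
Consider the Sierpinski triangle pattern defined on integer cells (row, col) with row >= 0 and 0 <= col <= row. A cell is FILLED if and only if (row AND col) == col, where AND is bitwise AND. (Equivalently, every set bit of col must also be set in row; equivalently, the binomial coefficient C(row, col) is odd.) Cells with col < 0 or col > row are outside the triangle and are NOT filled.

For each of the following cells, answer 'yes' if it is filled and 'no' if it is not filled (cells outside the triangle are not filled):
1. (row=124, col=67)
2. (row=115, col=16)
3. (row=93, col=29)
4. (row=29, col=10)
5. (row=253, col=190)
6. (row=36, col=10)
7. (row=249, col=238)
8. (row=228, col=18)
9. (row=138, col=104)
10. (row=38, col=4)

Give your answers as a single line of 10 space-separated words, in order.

(124,67): row=0b1111100, col=0b1000011, row AND col = 0b1000000 = 64; 64 != 67 -> empty
(115,16): row=0b1110011, col=0b10000, row AND col = 0b10000 = 16; 16 == 16 -> filled
(93,29): row=0b1011101, col=0b11101, row AND col = 0b11101 = 29; 29 == 29 -> filled
(29,10): row=0b11101, col=0b1010, row AND col = 0b1000 = 8; 8 != 10 -> empty
(253,190): row=0b11111101, col=0b10111110, row AND col = 0b10111100 = 188; 188 != 190 -> empty
(36,10): row=0b100100, col=0b1010, row AND col = 0b0 = 0; 0 != 10 -> empty
(249,238): row=0b11111001, col=0b11101110, row AND col = 0b11101000 = 232; 232 != 238 -> empty
(228,18): row=0b11100100, col=0b10010, row AND col = 0b0 = 0; 0 != 18 -> empty
(138,104): row=0b10001010, col=0b1101000, row AND col = 0b1000 = 8; 8 != 104 -> empty
(38,4): row=0b100110, col=0b100, row AND col = 0b100 = 4; 4 == 4 -> filled

Answer: no yes yes no no no no no no yes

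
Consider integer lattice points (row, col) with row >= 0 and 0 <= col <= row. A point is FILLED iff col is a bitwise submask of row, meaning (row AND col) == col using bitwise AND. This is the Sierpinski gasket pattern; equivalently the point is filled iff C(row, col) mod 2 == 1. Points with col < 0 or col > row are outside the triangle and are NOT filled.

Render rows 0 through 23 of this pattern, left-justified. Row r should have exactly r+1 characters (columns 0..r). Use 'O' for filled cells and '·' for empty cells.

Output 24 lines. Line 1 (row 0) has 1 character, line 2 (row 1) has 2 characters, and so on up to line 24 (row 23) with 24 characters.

r0=0: O
r1=1: OO
r2=10: O·O
r3=11: OOOO
r4=100: O···O
r5=101: OO··OO
r6=110: O·O·O·O
r7=111: OOOOOOOO
r8=1000: O·······O
r9=1001: OO······OO
r10=1010: O·O·····O·O
r11=1011: OOOO····OOOO
r12=1100: O···O···O···O
r13=1101: OO··OO··OO··OO
r14=1110: O·O·O·O·O·O·O·O
r15=1111: OOOOOOOOOOOOOOOO
r16=10000: O···············O
r17=10001: OO··············OO
r18=10010: O·O·············O·O
r19=10011: OOOO············OOOO
r20=10100: O···O···········O···O
r21=10101: OO··OO··········OO··OO
r22=10110: O·O·O·O·········O·O·O·O
r23=10111: OOOOOOOO········OOOOOOOO

Answer: O
OO
O·O
OOOO
O···O
OO··OO
O·O·O·O
OOOOOOOO
O·······O
OO······OO
O·O·····O·O
OOOO····OOOO
O···O···O···O
OO··OO··OO··OO
O·O·O·O·O·O·O·O
OOOOOOOOOOOOOOOO
O···············O
OO··············OO
O·O·············O·O
OOOO············OOOO
O···O···········O···O
OO··OO··········OO··OO
O·O·O·O·········O·O·O·O
OOOOOOOO········OOOOOOOO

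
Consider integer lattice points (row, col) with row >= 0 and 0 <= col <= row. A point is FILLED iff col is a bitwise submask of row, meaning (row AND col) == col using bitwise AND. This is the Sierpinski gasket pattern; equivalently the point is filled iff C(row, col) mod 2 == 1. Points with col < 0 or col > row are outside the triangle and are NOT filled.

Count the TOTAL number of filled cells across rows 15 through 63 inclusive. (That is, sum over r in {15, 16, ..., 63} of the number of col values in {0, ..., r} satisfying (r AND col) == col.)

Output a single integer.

r15=1111 pc4: +16 =16
r16=10000 pc1: +2 =18
r17=10001 pc2: +4 =22
r18=10010 pc2: +4 =26
r19=10011 pc3: +8 =34
r20=10100 pc2: +4 =38
r21=10101 pc3: +8 =46
r22=10110 pc3: +8 =54
r23=10111 pc4: +16 =70
r24=11000 pc2: +4 =74
r25=11001 pc3: +8 =82
r26=11010 pc3: +8 =90
r27=11011 pc4: +16 =106
r28=11100 pc3: +8 =114
r29=11101 pc4: +16 =130
r30=11110 pc4: +16 =146
r31=11111 pc5: +32 =178
r32=100000 pc1: +2 =180
r33=100001 pc2: +4 =184
r34=100010 pc2: +4 =188
r35=100011 pc3: +8 =196
r36=100100 pc2: +4 =200
r37=100101 pc3: +8 =208
r38=100110 pc3: +8 =216
r39=100111 pc4: +16 =232
r40=101000 pc2: +4 =236
r41=101001 pc3: +8 =244
r42=101010 pc3: +8 =252
r43=101011 pc4: +16 =268
r44=101100 pc3: +8 =276
r45=101101 pc4: +16 =292
r46=101110 pc4: +16 =308
r47=101111 pc5: +32 =340
r48=110000 pc2: +4 =344
r49=110001 pc3: +8 =352
r50=110010 pc3: +8 =360
r51=110011 pc4: +16 =376
r52=110100 pc3: +8 =384
r53=110101 pc4: +16 =400
r54=110110 pc4: +16 =416
r55=110111 pc5: +32 =448
r56=111000 pc3: +8 =456
r57=111001 pc4: +16 =472
r58=111010 pc4: +16 =488
r59=111011 pc5: +32 =520
r60=111100 pc4: +16 =536
r61=111101 pc5: +32 =568
r62=111110 pc5: +32 =600
r63=111111 pc6: +64 =664

Answer: 664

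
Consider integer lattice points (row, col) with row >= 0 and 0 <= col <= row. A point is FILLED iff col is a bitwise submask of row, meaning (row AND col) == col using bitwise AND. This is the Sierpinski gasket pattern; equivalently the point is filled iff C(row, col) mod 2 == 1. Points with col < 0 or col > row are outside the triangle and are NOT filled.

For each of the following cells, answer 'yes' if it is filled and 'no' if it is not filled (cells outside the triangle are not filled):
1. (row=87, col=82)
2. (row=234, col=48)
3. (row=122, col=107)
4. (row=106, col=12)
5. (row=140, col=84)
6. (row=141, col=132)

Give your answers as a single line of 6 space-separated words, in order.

Answer: yes no no no no yes

Derivation:
(87,82): row=0b1010111, col=0b1010010, row AND col = 0b1010010 = 82; 82 == 82 -> filled
(234,48): row=0b11101010, col=0b110000, row AND col = 0b100000 = 32; 32 != 48 -> empty
(122,107): row=0b1111010, col=0b1101011, row AND col = 0b1101010 = 106; 106 != 107 -> empty
(106,12): row=0b1101010, col=0b1100, row AND col = 0b1000 = 8; 8 != 12 -> empty
(140,84): row=0b10001100, col=0b1010100, row AND col = 0b100 = 4; 4 != 84 -> empty
(141,132): row=0b10001101, col=0b10000100, row AND col = 0b10000100 = 132; 132 == 132 -> filled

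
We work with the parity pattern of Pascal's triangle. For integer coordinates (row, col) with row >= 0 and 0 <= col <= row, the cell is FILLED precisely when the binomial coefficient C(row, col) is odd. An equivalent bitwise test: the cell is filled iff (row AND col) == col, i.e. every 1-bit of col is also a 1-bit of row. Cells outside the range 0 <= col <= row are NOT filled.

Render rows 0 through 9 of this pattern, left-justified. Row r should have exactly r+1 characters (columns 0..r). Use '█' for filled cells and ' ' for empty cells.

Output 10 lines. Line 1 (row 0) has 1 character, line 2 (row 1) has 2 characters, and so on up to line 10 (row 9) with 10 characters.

r0=0: █
r1=1: ██
r2=10: █ █
r3=11: ████
r4=100: █   █
r5=101: ██  ██
r6=110: █ █ █ █
r7=111: ████████
r8=1000: █       █
r9=1001: ██      ██

Answer: █
██
█ █
████
█   █
██  ██
█ █ █ █
████████
█       █
██      ██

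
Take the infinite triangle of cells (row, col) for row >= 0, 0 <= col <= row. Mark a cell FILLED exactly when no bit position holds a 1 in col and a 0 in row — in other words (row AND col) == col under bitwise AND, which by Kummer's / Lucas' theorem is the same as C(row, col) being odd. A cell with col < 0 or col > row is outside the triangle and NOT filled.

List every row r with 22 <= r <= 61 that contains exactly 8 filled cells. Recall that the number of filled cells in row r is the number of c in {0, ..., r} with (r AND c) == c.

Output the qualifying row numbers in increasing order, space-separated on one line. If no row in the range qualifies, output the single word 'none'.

Answer: 22 25 26 28 35 37 38 41 42 44 49 50 52 56

Derivation:
Row r has 2^popcount(r) filled cells, so we need popcount(r) = log2(8) = 3.
Scan r = 22..61 and keep those with exactly 3 one-bits:
r=22=10110 popcount=3 -> KEEP
r=23=10111 popcount=4 -> skip
r=24=11000 popcount=2 -> skip
r=25=11001 popcount=3 -> KEEP
r=26=11010 popcount=3 -> KEEP
r=27=11011 popcount=4 -> skip
r=28=11100 popcount=3 -> KEEP
r=29=11101 popcount=4 -> skip
r=30=11110 popcount=4 -> skip
r=31=11111 popcount=5 -> skip
r=32=100000 popcount=1 -> skip
r=33=100001 popcount=2 -> skip
r=34=100010 popcount=2 -> skip
r=35=100011 popcount=3 -> KEEP
r=36=100100 popcount=2 -> skip
r=37=100101 popcount=3 -> KEEP
r=38=100110 popcount=3 -> KEEP
r=39=100111 popcount=4 -> skip
r=40=101000 popcount=2 -> skip
r=41=101001 popcount=3 -> KEEP
r=42=101010 popcount=3 -> KEEP
r=43=101011 popcount=4 -> skip
r=44=101100 popcount=3 -> KEEP
r=45=101101 popcount=4 -> skip
r=46=101110 popcount=4 -> skip
r=47=101111 popcount=5 -> skip
r=48=110000 popcount=2 -> skip
r=49=110001 popcount=3 -> KEEP
r=50=110010 popcount=3 -> KEEP
r=51=110011 popcount=4 -> skip
r=52=110100 popcount=3 -> KEEP
r=53=110101 popcount=4 -> skip
r=54=110110 popcount=4 -> skip
r=55=110111 popcount=5 -> skip
r=56=111000 popcount=3 -> KEEP
r=57=111001 popcount=4 -> skip
r=58=111010 popcount=4 -> skip
r=59=111011 popcount=5 -> skip
r=60=111100 popcount=4 -> skip
r=61=111101 popcount=5 -> skip
Kept rows: 22 25 26 28 35 37 38 41 42 44 49 50 52 56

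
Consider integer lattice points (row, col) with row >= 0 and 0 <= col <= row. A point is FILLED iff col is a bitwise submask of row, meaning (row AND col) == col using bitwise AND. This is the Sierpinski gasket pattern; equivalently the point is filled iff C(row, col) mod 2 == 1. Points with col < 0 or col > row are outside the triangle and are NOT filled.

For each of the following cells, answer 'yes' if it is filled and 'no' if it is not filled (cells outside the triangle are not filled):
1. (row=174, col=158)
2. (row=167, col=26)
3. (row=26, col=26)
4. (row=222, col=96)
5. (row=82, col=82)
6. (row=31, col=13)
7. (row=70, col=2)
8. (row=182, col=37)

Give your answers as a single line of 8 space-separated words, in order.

Answer: no no yes no yes yes yes no

Derivation:
(174,158): row=0b10101110, col=0b10011110, row AND col = 0b10001110 = 142; 142 != 158 -> empty
(167,26): row=0b10100111, col=0b11010, row AND col = 0b10 = 2; 2 != 26 -> empty
(26,26): row=0b11010, col=0b11010, row AND col = 0b11010 = 26; 26 == 26 -> filled
(222,96): row=0b11011110, col=0b1100000, row AND col = 0b1000000 = 64; 64 != 96 -> empty
(82,82): row=0b1010010, col=0b1010010, row AND col = 0b1010010 = 82; 82 == 82 -> filled
(31,13): row=0b11111, col=0b1101, row AND col = 0b1101 = 13; 13 == 13 -> filled
(70,2): row=0b1000110, col=0b10, row AND col = 0b10 = 2; 2 == 2 -> filled
(182,37): row=0b10110110, col=0b100101, row AND col = 0b100100 = 36; 36 != 37 -> empty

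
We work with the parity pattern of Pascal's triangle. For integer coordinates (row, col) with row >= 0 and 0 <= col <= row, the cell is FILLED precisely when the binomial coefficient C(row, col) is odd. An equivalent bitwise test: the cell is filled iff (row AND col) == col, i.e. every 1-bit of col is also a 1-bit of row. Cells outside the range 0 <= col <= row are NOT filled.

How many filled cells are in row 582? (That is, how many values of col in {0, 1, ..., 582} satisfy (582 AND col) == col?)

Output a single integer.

582 in binary = 1001000110
popcount(582) = number of 1-bits in 1001000110 = 4
A col c satisfies (582 AND c) == c iff every set bit of c is also set in 582; each of the 4 set bits of 582 can independently be on or off in c.
count = 2^4 = 16

Answer: 16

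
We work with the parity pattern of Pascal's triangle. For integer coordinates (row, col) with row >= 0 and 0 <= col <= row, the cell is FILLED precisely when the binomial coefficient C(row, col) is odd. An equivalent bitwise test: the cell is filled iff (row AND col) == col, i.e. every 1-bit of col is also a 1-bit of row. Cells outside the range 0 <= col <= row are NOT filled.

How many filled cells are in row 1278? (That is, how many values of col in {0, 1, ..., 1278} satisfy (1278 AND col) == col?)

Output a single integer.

Answer: 256

Derivation:
1278 in binary = 10011111110
popcount(1278) = number of 1-bits in 10011111110 = 8
A col c satisfies (1278 AND c) == c iff every set bit of c is also set in 1278; each of the 8 set bits of 1278 can independently be on or off in c.
count = 2^8 = 256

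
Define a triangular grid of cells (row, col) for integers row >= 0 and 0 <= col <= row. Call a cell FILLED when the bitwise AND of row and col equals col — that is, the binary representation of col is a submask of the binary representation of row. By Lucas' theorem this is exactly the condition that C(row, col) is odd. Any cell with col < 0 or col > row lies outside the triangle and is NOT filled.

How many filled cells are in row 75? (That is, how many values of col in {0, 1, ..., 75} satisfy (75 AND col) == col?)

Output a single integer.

Answer: 16

Derivation:
75 in binary = 1001011
popcount(75) = number of 1-bits in 1001011 = 4
A col c satisfies (75 AND c) == c iff every set bit of c is also set in 75; each of the 4 set bits of 75 can independently be on or off in c.
count = 2^4 = 16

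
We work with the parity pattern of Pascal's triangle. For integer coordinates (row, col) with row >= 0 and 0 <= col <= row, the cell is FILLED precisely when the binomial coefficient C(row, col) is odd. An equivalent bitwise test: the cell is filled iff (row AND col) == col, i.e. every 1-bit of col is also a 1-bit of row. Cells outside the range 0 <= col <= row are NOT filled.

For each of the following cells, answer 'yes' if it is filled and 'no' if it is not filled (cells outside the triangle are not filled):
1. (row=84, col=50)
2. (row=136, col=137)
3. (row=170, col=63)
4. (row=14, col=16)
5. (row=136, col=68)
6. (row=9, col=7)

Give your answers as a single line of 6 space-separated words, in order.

(84,50): row=0b1010100, col=0b110010, row AND col = 0b10000 = 16; 16 != 50 -> empty
(136,137): col outside [0, 136] -> not filled
(170,63): row=0b10101010, col=0b111111, row AND col = 0b101010 = 42; 42 != 63 -> empty
(14,16): col outside [0, 14] -> not filled
(136,68): row=0b10001000, col=0b1000100, row AND col = 0b0 = 0; 0 != 68 -> empty
(9,7): row=0b1001, col=0b111, row AND col = 0b1 = 1; 1 != 7 -> empty

Answer: no no no no no no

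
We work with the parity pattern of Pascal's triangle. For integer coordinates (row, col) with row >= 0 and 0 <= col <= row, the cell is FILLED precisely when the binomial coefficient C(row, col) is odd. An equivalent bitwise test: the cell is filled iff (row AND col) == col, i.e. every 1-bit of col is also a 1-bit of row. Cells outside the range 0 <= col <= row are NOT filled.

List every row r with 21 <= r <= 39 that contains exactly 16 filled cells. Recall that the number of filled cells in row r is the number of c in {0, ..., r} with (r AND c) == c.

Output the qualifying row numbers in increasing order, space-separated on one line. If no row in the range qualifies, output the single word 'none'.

Answer: 23 27 29 30 39

Derivation:
Row r has 2^popcount(r) filled cells, so we need popcount(r) = log2(16) = 4.
Scan r = 21..39 and keep those with exactly 4 one-bits:
r=21=10101 popcount=3 -> skip
r=22=10110 popcount=3 -> skip
r=23=10111 popcount=4 -> KEEP
r=24=11000 popcount=2 -> skip
r=25=11001 popcount=3 -> skip
r=26=11010 popcount=3 -> skip
r=27=11011 popcount=4 -> KEEP
r=28=11100 popcount=3 -> skip
r=29=11101 popcount=4 -> KEEP
r=30=11110 popcount=4 -> KEEP
r=31=11111 popcount=5 -> skip
r=32=100000 popcount=1 -> skip
r=33=100001 popcount=2 -> skip
r=34=100010 popcount=2 -> skip
r=35=100011 popcount=3 -> skip
r=36=100100 popcount=2 -> skip
r=37=100101 popcount=3 -> skip
r=38=100110 popcount=3 -> skip
r=39=100111 popcount=4 -> KEEP
Kept rows: 23 27 29 30 39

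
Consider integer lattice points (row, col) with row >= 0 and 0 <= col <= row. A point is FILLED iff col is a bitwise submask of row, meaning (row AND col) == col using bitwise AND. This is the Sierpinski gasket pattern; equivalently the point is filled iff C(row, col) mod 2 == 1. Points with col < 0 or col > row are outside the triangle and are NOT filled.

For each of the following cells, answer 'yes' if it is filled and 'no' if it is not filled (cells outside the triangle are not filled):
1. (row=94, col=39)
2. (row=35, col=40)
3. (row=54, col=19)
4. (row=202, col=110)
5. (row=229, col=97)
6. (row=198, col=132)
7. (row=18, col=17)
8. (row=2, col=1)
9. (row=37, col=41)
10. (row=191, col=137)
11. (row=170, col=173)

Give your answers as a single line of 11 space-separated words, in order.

Answer: no no no no yes yes no no no yes no

Derivation:
(94,39): row=0b1011110, col=0b100111, row AND col = 0b110 = 6; 6 != 39 -> empty
(35,40): col outside [0, 35] -> not filled
(54,19): row=0b110110, col=0b10011, row AND col = 0b10010 = 18; 18 != 19 -> empty
(202,110): row=0b11001010, col=0b1101110, row AND col = 0b1001010 = 74; 74 != 110 -> empty
(229,97): row=0b11100101, col=0b1100001, row AND col = 0b1100001 = 97; 97 == 97 -> filled
(198,132): row=0b11000110, col=0b10000100, row AND col = 0b10000100 = 132; 132 == 132 -> filled
(18,17): row=0b10010, col=0b10001, row AND col = 0b10000 = 16; 16 != 17 -> empty
(2,1): row=0b10, col=0b1, row AND col = 0b0 = 0; 0 != 1 -> empty
(37,41): col outside [0, 37] -> not filled
(191,137): row=0b10111111, col=0b10001001, row AND col = 0b10001001 = 137; 137 == 137 -> filled
(170,173): col outside [0, 170] -> not filled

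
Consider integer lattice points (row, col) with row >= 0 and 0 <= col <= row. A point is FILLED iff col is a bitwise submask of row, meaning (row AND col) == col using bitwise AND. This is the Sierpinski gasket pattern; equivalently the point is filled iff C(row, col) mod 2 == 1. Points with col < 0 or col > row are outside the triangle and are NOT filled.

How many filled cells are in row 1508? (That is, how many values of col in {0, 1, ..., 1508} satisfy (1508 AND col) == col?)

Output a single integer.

Answer: 64

Derivation:
1508 in binary = 10111100100
popcount(1508) = number of 1-bits in 10111100100 = 6
A col c satisfies (1508 AND c) == c iff every set bit of c is also set in 1508; each of the 6 set bits of 1508 can independently be on or off in c.
count = 2^6 = 64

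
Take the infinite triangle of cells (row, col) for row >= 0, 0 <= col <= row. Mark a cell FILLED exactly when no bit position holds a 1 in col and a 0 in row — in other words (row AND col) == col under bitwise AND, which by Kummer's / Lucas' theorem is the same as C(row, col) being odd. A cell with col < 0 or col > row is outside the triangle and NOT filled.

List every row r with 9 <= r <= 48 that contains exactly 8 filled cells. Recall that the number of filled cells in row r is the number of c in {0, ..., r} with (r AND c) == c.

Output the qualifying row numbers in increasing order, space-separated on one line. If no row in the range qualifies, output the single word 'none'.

Row r has 2^popcount(r) filled cells, so we need popcount(r) = log2(8) = 3.
Scan r = 9..48 and keep those with exactly 3 one-bits:
r=9=1001 popcount=2 -> skip
r=10=1010 popcount=2 -> skip
r=11=1011 popcount=3 -> KEEP
r=12=1100 popcount=2 -> skip
r=13=1101 popcount=3 -> KEEP
r=14=1110 popcount=3 -> KEEP
r=15=1111 popcount=4 -> skip
r=16=10000 popcount=1 -> skip
r=17=10001 popcount=2 -> skip
r=18=10010 popcount=2 -> skip
r=19=10011 popcount=3 -> KEEP
r=20=10100 popcount=2 -> skip
r=21=10101 popcount=3 -> KEEP
r=22=10110 popcount=3 -> KEEP
r=23=10111 popcount=4 -> skip
r=24=11000 popcount=2 -> skip
r=25=11001 popcount=3 -> KEEP
r=26=11010 popcount=3 -> KEEP
r=27=11011 popcount=4 -> skip
r=28=11100 popcount=3 -> KEEP
r=29=11101 popcount=4 -> skip
r=30=11110 popcount=4 -> skip
r=31=11111 popcount=5 -> skip
r=32=100000 popcount=1 -> skip
r=33=100001 popcount=2 -> skip
r=34=100010 popcount=2 -> skip
r=35=100011 popcount=3 -> KEEP
r=36=100100 popcount=2 -> skip
r=37=100101 popcount=3 -> KEEP
r=38=100110 popcount=3 -> KEEP
r=39=100111 popcount=4 -> skip
r=40=101000 popcount=2 -> skip
r=41=101001 popcount=3 -> KEEP
r=42=101010 popcount=3 -> KEEP
r=43=101011 popcount=4 -> skip
r=44=101100 popcount=3 -> KEEP
r=45=101101 popcount=4 -> skip
r=46=101110 popcount=4 -> skip
r=47=101111 popcount=5 -> skip
r=48=110000 popcount=2 -> skip
Kept rows: 11 13 14 19 21 22 25 26 28 35 37 38 41 42 44

Answer: 11 13 14 19 21 22 25 26 28 35 37 38 41 42 44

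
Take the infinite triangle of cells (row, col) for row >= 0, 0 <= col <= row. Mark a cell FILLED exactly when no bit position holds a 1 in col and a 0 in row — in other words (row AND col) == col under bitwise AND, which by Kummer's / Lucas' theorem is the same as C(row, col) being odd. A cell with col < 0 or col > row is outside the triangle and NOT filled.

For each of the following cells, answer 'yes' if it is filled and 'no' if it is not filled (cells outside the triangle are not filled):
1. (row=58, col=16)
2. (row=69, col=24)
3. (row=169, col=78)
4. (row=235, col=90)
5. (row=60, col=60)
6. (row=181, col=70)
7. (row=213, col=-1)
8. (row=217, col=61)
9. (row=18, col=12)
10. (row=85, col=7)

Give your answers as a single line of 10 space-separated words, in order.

(58,16): row=0b111010, col=0b10000, row AND col = 0b10000 = 16; 16 == 16 -> filled
(69,24): row=0b1000101, col=0b11000, row AND col = 0b0 = 0; 0 != 24 -> empty
(169,78): row=0b10101001, col=0b1001110, row AND col = 0b1000 = 8; 8 != 78 -> empty
(235,90): row=0b11101011, col=0b1011010, row AND col = 0b1001010 = 74; 74 != 90 -> empty
(60,60): row=0b111100, col=0b111100, row AND col = 0b111100 = 60; 60 == 60 -> filled
(181,70): row=0b10110101, col=0b1000110, row AND col = 0b100 = 4; 4 != 70 -> empty
(213,-1): col outside [0, 213] -> not filled
(217,61): row=0b11011001, col=0b111101, row AND col = 0b11001 = 25; 25 != 61 -> empty
(18,12): row=0b10010, col=0b1100, row AND col = 0b0 = 0; 0 != 12 -> empty
(85,7): row=0b1010101, col=0b111, row AND col = 0b101 = 5; 5 != 7 -> empty

Answer: yes no no no yes no no no no no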